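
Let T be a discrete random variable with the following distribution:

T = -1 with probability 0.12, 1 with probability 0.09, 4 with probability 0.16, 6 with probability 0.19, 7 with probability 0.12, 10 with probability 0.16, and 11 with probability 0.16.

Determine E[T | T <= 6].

3.125

P(T <= 6) = 0.12 + 0.09 + 0.16 + 0.19 = 0.56.
E[T | T <= 6] = [(-1)·0.12 + 1·0.09 + 4·0.16 + 6·0.19] / 0.56
 = 1.75 / 0.56
 = 25/8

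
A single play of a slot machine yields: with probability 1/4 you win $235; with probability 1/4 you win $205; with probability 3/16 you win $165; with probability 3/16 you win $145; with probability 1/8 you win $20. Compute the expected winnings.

E[payout] = 235·1/4 + 205·1/4 + 165·3/16 + 145·3/16 + 20·1/8
 = 235/4 + 205/4 + 495/16 + 435/16 + 5/2
 = 1365/8

170.625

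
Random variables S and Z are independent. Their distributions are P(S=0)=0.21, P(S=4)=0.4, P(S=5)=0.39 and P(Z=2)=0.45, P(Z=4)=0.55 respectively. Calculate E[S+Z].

6.65

E[S+Z] = Σ_s Σ_z (s+z) · P(S=s)P(Z=z)
 = 2·0.0945 + 4·0.1155 + 6·0.18 + 8·0.22 + 7·0.1755 + 9·0.2145
 = 0.189 + 0.462 + 1.08 + 1.76 + 1.2285 + 1.9305
 = 6.65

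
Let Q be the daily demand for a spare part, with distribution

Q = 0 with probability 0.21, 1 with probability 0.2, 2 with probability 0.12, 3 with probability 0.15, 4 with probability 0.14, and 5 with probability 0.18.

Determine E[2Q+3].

7.7

E[2Q+3] = Σ (2q+3)·P(Q=q)
 = 3·0.21 + 5·0.2 + 7·0.12 + 9·0.15 + 11·0.14 + 13·0.18
 = 0.63 + 1 + 0.84 + 1.35 + 1.54 + 2.34
 = 7.7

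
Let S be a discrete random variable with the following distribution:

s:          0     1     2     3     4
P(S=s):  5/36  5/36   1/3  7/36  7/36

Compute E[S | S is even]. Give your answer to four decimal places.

2.1667

P(S is even) = 5/36 + 1/3 + 7/36 = 2/3.
E[S | S is even] = [0·5/36 + 2·1/3 + 4·7/36] / (2/3)
 = 13/9 / (2/3)
 = 13/6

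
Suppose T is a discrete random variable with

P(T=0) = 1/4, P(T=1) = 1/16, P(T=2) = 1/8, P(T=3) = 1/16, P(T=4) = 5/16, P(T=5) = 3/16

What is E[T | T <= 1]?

0.2

P(T <= 1) = 1/4 + 1/16 = 5/16.
E[T | T <= 1] = [0·1/4 + 1·1/16] / (5/16)
 = 1/16 / (5/16)
 = 1/5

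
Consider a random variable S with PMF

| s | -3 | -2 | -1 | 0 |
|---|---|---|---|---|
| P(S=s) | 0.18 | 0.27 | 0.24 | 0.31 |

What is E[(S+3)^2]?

E[(S+3)^2] = Σ (s+3)^2·P(S=s)
 = 0·0.18 + 1·0.27 + 4·0.24 + 9·0.31
 = 0 + 0.27 + 0.96 + 2.79
 = 4.02

4.02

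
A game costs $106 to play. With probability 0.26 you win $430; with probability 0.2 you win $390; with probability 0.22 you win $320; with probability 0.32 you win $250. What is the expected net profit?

E[payout] = 430·0.26 + 390·0.2 + 320·0.22 + 250·0.32
 = 111.8 + 78 + 70.4 + 80
 = 340.2
Net = 340.2 - 106 = 234.2

234.2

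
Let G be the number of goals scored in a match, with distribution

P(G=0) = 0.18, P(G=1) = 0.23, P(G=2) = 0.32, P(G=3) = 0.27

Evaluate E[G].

E[G] = Σ g·P(G=g)
 = 0·0.18 + 1·0.23 + 2·0.32 + 3·0.27
 = 0 + 0.23 + 0.64 + 0.81
 = 1.68

1.68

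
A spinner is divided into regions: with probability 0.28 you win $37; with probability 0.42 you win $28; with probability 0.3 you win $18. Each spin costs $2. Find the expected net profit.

E[payout] = 37·0.28 + 28·0.42 + 18·0.3
 = 10.36 + 11.76 + 5.4
 = 27.52
Net = 27.52 - 2 = 25.52

25.52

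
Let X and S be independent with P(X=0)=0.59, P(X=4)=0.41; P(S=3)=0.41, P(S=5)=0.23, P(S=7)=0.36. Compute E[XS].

E[XS] = Σ_x Σ_s xs · P(X=x)P(S=s)
 = 0·0.2419 + 0·0.1357 + 0·0.2124 + 12·0.1681 + 20·0.0943 + 28·0.1476
 = 0 + 0 + 0 + 2.0172 + 1.886 + 4.1328
 = 8.036

8.036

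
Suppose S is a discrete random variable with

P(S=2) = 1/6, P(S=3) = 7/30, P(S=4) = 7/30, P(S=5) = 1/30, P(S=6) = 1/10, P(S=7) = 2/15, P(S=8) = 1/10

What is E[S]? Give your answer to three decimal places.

4.467

E[S] = Σ s·P(S=s)
 = 2·1/6 + 3·7/30 + 4·7/30 + 5·1/30 + 6·1/10 + 7·2/15 + 8·1/10
 = 1/3 + 7/10 + 14/15 + 1/6 + 3/5 + 14/15 + 4/5
 = 67/15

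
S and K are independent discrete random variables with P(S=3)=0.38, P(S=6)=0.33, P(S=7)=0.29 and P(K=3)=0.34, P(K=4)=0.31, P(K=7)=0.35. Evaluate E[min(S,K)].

E[min(S,K)] = Σ_s Σ_k min(s,k) · P(S=s)P(K=k)
 = 3·0.1292 + 3·0.1178 + 3·0.133 + 3·0.1122 + 4·0.1023 + 6·0.1155 + 3·0.0986 + 4·0.0899 + 7·0.1015
 = 0.3876 + 0.3534 + 0.399 + 0.3366 + 0.4092 + 0.693 + 0.2958 + 0.3596 + 0.7105
 = 3.9447

3.9447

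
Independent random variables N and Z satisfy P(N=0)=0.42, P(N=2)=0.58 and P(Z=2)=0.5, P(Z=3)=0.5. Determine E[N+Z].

E[N+Z] = Σ_n Σ_z (n+z) · P(N=n)P(Z=z)
 = 2·0.21 + 3·0.21 + 4·0.29 + 5·0.29
 = 0.42 + 0.63 + 1.16 + 1.45
 = 3.66

3.66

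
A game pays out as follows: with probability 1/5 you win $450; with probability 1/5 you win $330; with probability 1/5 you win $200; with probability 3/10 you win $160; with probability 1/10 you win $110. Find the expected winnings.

255

E[payout] = 450·1/5 + 330·1/5 + 200·1/5 + 160·3/10 + 110·1/10
 = 90 + 66 + 40 + 48 + 11
 = 255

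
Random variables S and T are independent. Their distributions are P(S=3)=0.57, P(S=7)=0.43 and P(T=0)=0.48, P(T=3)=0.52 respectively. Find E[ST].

7.3632

E[ST] = Σ_s Σ_t st · P(S=s)P(T=t)
 = 0·0.2736 + 9·0.2964 + 0·0.2064 + 21·0.2236
 = 0 + 2.6676 + 0 + 4.6956
 = 7.3632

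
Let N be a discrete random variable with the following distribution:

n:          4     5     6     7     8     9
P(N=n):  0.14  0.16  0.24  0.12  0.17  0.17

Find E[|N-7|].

1.49

E[|N-7|] = Σ |n-7|·P(N=n)
 = 3·0.14 + 2·0.16 + 1·0.24 + 0·0.12 + 1·0.17 + 2·0.17
 = 0.42 + 0.32 + 0.24 + 0 + 0.17 + 0.34
 = 1.49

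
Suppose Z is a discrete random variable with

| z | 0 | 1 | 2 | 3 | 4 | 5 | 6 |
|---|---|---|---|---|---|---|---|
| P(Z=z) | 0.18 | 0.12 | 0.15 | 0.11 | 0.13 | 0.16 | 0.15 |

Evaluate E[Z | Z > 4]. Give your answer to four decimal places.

5.4839

P(Z > 4) = 0.16 + 0.15 = 0.31.
E[Z | Z > 4] = [5·0.16 + 6·0.15] / 0.31
 = 1.7 / 0.31
 = 170/31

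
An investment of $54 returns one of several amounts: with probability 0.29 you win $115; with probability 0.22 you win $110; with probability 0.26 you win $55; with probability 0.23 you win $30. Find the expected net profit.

24.75

E[payout] = 115·0.29 + 110·0.22 + 55·0.26 + 30·0.23
 = 33.35 + 24.2 + 14.3 + 6.9
 = 78.75
Net = 78.75 - 54 = 24.75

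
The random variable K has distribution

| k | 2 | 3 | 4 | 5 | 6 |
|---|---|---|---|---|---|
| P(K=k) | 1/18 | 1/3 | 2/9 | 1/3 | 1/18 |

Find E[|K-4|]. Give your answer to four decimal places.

E[|K-4|] = Σ |k-4|·P(K=k)
 = 2·1/18 + 1·1/3 + 0·2/9 + 1·1/3 + 2·1/18
 = 1/9 + 1/3 + 0 + 1/3 + 1/9
 = 8/9

0.8889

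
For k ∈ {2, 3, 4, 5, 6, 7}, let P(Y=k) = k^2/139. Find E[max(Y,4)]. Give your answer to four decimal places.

5.7554

E[max(Y,4)] = Σ max(y,4)·P(Y=y)
 = 4·4/139 + 4·9/139 + 4·16/139 + 5·25/139 + 6·36/139 + 7·49/139
 = 16/139 + 36/139 + 64/139 + 125/139 + 216/139 + 343/139
 = 800/139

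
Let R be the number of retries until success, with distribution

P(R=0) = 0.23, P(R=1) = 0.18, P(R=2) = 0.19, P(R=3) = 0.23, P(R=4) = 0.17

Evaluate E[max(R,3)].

E[max(R,3)] = Σ max(r,3)·P(R=r)
 = 3·0.23 + 3·0.18 + 3·0.19 + 3·0.23 + 4·0.17
 = 0.69 + 0.54 + 0.57 + 0.69 + 0.68
 = 3.17

3.17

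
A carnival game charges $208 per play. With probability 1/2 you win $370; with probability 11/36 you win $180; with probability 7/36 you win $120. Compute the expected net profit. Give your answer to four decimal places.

E[payout] = 370·1/2 + 180·11/36 + 120·7/36
 = 185 + 55 + 70/3
 = 790/3
Net = 790/3 - 208 = 166/3

55.3333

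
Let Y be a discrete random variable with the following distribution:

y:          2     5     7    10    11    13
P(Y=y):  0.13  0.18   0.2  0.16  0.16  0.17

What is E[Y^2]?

E[Y^2] = Σ y^2·P(Y=y)
 = 4·0.13 + 25·0.18 + 49·0.2 + 100·0.16 + 121·0.16 + 169·0.17
 = 0.52 + 4.5 + 9.8 + 16 + 19.36 + 28.73
 = 78.91

78.91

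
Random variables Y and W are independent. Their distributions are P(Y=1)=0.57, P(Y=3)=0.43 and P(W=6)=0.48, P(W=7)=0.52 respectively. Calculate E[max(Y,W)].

6.52

E[max(Y,W)] = Σ_y Σ_w max(y,w) · P(Y=y)P(W=w)
 = 6·0.2736 + 7·0.2964 + 6·0.2064 + 7·0.2236
 = 1.6416 + 2.0748 + 1.2384 + 1.5652
 = 6.52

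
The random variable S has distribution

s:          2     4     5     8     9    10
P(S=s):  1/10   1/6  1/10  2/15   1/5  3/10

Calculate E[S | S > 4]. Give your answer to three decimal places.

P(S > 4) = 1/10 + 2/15 + 1/5 + 3/10 = 11/15.
E[S | S > 4] = [5·1/10 + 8·2/15 + 9·1/5 + 10·3/10] / (11/15)
 = 191/30 / (11/15)
 = 191/22

8.682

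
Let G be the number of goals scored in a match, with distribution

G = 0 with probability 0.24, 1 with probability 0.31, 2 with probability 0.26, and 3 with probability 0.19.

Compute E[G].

E[G] = Σ g·P(G=g)
 = 0·0.24 + 1·0.31 + 2·0.26 + 3·0.19
 = 0 + 0.31 + 0.52 + 0.57
 = 1.4

1.4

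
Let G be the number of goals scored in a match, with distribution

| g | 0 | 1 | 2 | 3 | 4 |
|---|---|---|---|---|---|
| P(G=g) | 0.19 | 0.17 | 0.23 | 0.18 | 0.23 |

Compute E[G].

E[G] = Σ g·P(G=g)
 = 0·0.19 + 1·0.17 + 2·0.23 + 3·0.18 + 4·0.23
 = 0 + 0.17 + 0.46 + 0.54 + 0.92
 = 2.09

2.09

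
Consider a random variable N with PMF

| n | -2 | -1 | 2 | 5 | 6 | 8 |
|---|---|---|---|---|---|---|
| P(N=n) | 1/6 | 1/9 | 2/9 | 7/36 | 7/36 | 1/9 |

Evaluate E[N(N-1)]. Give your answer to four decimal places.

17.6111

E[N(N-1)] = Σ n(n-1)·P(N=n)
 = 6·1/6 + 2·1/9 + 2·2/9 + 20·7/36 + 30·7/36 + 56·1/9
 = 1 + 2/9 + 4/9 + 35/9 + 35/6 + 56/9
 = 317/18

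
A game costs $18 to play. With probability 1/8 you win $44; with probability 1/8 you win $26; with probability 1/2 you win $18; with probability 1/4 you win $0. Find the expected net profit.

-0.25

E[payout] = 44·1/8 + 26·1/8 + 18·1/2 + 0·1/4
 = 11/2 + 13/4 + 9 + 0
 = 71/4
Net = 71/4 - 18 = -1/4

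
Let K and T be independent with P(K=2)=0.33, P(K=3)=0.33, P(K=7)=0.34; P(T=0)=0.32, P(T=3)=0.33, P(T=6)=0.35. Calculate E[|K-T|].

E[|K-T|] = Σ_k Σ_t |k-t| · P(K=k)P(T=t)
 = 2·0.1056 + 1·0.1089 + 4·0.1155 + 3·0.1056 + 0·0.1089 + 3·0.1155 + 7·0.1088 + 4·0.1122 + 1·0.119
 = 0.2112 + 0.1089 + 0.462 + 0.3168 + 0 + 0.3465 + 0.7616 + 0.4488 + 0.119
 = 2.7748

2.7748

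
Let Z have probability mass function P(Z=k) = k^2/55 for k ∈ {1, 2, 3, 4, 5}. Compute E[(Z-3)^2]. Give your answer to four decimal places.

E[(Z-3)^2] = Σ (z-3)^2·P(Z=z)
 = 4·1/55 + 1·4/55 + 0·9/55 + 1·16/55 + 4·5/11
 = 4/55 + 4/55 + 0 + 16/55 + 20/11
 = 124/55

2.2545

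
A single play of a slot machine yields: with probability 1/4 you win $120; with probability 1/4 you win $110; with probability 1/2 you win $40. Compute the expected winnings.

E[payout] = 120·1/4 + 110·1/4 + 40·1/2
 = 30 + 55/2 + 20
 = 155/2

77.5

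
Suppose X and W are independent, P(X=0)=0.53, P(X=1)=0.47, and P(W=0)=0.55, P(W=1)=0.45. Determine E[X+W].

0.92

E[X+W] = Σ_x Σ_w (x+w) · P(X=x)P(W=w)
 = 0·0.2915 + 1·0.2385 + 1·0.2585 + 2·0.2115
 = 0 + 0.2385 + 0.2585 + 0.423
 = 0.92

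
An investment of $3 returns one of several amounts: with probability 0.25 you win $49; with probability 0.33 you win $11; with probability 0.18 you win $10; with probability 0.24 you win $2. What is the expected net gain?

E[payout] = 49·0.25 + 11·0.33 + 10·0.18 + 2·0.24
 = 12.25 + 3.63 + 1.8 + 0.48
 = 18.16
Net = 18.16 - 3 = 15.16

15.16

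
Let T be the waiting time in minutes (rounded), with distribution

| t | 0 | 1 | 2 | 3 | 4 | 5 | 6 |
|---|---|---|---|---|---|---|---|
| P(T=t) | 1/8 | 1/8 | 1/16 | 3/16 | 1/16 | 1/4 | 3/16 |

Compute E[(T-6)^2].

10.8125

E[(T-6)^2] = Σ (t-6)^2·P(T=t)
 = 36·1/8 + 25·1/8 + 16·1/16 + 9·3/16 + 4·1/16 + 1·1/4 + 0·3/16
 = 9/2 + 25/8 + 1 + 27/16 + 1/4 + 1/4 + 0
 = 173/16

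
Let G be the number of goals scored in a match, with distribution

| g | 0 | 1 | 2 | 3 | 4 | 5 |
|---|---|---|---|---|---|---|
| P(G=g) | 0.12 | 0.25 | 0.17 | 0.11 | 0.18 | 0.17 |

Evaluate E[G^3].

37.35

E[G^3] = Σ g^3·P(G=g)
 = 0·0.12 + 1·0.25 + 8·0.17 + 27·0.11 + 64·0.18 + 125·0.17
 = 0 + 0.25 + 1.36 + 2.97 + 11.52 + 21.25
 = 37.35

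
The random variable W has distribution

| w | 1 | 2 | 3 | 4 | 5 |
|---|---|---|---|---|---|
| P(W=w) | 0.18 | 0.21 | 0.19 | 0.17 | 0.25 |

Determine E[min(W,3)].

E[min(W,3)] = Σ min(w,3)·P(W=w)
 = 1·0.18 + 2·0.21 + 3·0.19 + 3·0.17 + 3·0.25
 = 0.18 + 0.42 + 0.57 + 0.51 + 0.75
 = 2.43

2.43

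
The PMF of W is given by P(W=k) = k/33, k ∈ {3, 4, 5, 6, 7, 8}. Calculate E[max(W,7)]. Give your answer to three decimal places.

E[max(W,7)] = Σ max(w,7)·P(W=w)
 = 7·1/11 + 7·4/33 + 7·5/33 + 7·2/11 + 7·7/33 + 8·8/33
 = 7/11 + 28/33 + 35/33 + 14/11 + 49/33 + 64/33
 = 239/33

7.242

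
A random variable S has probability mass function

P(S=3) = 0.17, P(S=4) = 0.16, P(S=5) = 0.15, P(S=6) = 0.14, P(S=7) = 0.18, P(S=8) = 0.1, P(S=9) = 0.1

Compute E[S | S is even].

5.7

P(S is even) = 0.16 + 0.14 + 0.1 = 0.4.
E[S | S is even] = [4·0.16 + 6·0.14 + 8·0.1] / 0.4
 = 2.28 / 0.4
 = 57/10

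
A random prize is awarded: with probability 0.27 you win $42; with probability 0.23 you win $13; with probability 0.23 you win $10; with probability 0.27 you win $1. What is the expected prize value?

E[payout] = 42·0.27 + 13·0.23 + 10·0.23 + 1·0.27
 = 11.34 + 2.99 + 2.3 + 0.27
 = 16.9

16.9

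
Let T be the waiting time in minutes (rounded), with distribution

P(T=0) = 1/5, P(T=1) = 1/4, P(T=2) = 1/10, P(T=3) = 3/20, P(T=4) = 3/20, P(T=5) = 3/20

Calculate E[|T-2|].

1.55

E[|T-2|] = Σ |t-2|·P(T=t)
 = 2·1/5 + 1·1/4 + 0·1/10 + 1·3/20 + 2·3/20 + 3·3/20
 = 2/5 + 1/4 + 0 + 3/20 + 3/10 + 9/20
 = 31/20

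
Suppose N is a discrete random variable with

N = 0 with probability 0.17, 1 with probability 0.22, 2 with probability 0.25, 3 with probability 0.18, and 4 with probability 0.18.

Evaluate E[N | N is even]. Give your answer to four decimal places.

2.0333

P(N is even) = 0.17 + 0.25 + 0.18 = 0.6.
E[N | N is even] = [0·0.17 + 2·0.25 + 4·0.18] / 0.6
 = 1.22 / 0.6
 = 61/30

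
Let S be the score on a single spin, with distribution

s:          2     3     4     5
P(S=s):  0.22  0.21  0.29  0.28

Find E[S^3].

60.99

E[S^3] = Σ s^3·P(S=s)
 = 8·0.22 + 27·0.21 + 64·0.29 + 125·0.28
 = 1.76 + 5.67 + 18.56 + 35
 = 60.99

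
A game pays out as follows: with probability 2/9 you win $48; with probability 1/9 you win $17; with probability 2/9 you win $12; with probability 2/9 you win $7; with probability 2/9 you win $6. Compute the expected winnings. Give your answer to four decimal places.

18.1111

E[payout] = 48·2/9 + 17·1/9 + 12·2/9 + 7·2/9 + 6·2/9
 = 32/3 + 17/9 + 8/3 + 14/9 + 4/3
 = 163/9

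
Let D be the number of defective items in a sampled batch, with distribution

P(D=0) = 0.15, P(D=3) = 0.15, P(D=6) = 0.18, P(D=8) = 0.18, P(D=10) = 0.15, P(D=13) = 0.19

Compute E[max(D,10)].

E[max(D,10)] = Σ max(d,10)·P(D=d)
 = 10·0.15 + 10·0.15 + 10·0.18 + 10·0.18 + 10·0.15 + 13·0.19
 = 1.5 + 1.5 + 1.8 + 1.8 + 1.5 + 2.47
 = 10.57

10.57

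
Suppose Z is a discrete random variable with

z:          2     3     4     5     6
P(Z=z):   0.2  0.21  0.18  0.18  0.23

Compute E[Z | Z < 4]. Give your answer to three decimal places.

2.512

P(Z < 4) = 0.2 + 0.21 = 0.41.
E[Z | Z < 4] = [2·0.2 + 3·0.21] / 0.41
 = 1.03 / 0.41
 = 103/41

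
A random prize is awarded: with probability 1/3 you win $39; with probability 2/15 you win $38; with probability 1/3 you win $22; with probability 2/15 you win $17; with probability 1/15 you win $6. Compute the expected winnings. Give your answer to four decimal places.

28.0667

E[payout] = 39·1/3 + 38·2/15 + 22·1/3 + 17·2/15 + 6·1/15
 = 13 + 76/15 + 22/3 + 34/15 + 2/5
 = 421/15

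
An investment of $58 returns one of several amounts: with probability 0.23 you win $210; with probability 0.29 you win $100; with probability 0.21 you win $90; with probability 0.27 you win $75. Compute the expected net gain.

E[payout] = 210·0.23 + 100·0.29 + 90·0.21 + 75·0.27
 = 48.3 + 29 + 18.9 + 20.25
 = 116.45
Net = 116.45 - 58 = 58.45

58.45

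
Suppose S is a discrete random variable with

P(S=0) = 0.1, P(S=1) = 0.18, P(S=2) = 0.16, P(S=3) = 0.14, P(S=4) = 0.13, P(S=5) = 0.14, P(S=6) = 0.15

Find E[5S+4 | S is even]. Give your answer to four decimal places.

P(S is even) = 0.1 + 0.16 + 0.13 + 0.15 = 0.54.
E[5S+4 | S is even] = [4·0.1 + 14·0.16 + 24·0.13 + 34·0.15] / 0.54
 = 10.86 / 0.54
 = 181/9

20.1111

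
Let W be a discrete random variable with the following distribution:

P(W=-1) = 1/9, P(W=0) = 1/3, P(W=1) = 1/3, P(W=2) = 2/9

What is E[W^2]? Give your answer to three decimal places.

E[W^2] = Σ w^2·P(W=w)
 = 1·1/9 + 0·1/3 + 1·1/3 + 4·2/9
 = 1/9 + 0 + 1/3 + 8/9
 = 4/3

1.333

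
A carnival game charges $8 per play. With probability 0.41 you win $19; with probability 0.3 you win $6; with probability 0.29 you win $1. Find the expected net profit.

1.88

E[payout] = 19·0.41 + 6·0.3 + 1·0.29
 = 7.79 + 1.8 + 0.29
 = 9.88
Net = 9.88 - 8 = 1.88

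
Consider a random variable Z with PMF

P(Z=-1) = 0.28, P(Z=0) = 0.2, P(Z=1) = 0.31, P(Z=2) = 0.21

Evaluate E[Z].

E[Z] = Σ z·P(Z=z)
 = (-1)·0.28 + 0·0.2 + 1·0.31 + 2·0.21
 = (-0.28) + 0 + 0.31 + 0.42
 = 0.45

0.45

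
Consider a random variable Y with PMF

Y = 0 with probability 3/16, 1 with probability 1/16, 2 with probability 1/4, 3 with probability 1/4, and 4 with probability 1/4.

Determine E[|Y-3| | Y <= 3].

1.25

P(Y <= 3) = 3/16 + 1/16 + 1/4 + 1/4 = 3/4.
E[|Y-3| | Y <= 3] = [3·3/16 + 2·1/16 + 1·1/4 + 0·1/4] / (3/4)
 = 15/16 / (3/4)
 = 5/4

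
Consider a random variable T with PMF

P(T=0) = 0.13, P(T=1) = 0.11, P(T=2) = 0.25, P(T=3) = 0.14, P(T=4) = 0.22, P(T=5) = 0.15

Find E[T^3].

E[T^3] = Σ t^3·P(T=t)
 = 0·0.13 + 1·0.11 + 8·0.25 + 27·0.14 + 64·0.22 + 125·0.15
 = 0 + 0.11 + 2 + 3.78 + 14.08 + 18.75
 = 38.72

38.72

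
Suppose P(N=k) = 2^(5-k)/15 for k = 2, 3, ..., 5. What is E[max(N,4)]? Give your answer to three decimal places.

4.067

E[max(N,4)] = Σ max(n,4)·P(N=n)
 = 4·8/15 + 4·4/15 + 4·2/15 + 5·1/15
 = 32/15 + 16/15 + 8/15 + 1/3
 = 61/15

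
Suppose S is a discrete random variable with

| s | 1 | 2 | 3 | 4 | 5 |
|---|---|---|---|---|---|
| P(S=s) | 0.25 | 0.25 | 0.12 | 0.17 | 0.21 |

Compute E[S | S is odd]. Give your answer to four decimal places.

2.8621

P(S is odd) = 0.25 + 0.12 + 0.21 = 0.58.
E[S | S is odd] = [1·0.25 + 3·0.12 + 5·0.21] / 0.58
 = 1.66 / 0.58
 = 83/29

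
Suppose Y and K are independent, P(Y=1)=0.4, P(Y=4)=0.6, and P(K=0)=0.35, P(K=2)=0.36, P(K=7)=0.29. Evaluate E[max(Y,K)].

E[max(Y,K)] = Σ_y Σ_k max(y,k) · P(Y=y)P(K=k)
 = 1·0.14 + 2·0.144 + 7·0.116 + 4·0.21 + 4·0.216 + 7·0.174
 = 0.14 + 0.288 + 0.812 + 0.84 + 0.864 + 1.218
 = 4.162

4.162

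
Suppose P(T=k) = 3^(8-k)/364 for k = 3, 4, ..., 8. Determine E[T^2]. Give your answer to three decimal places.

12.893

E[T^2] = Σ t^2·P(T=t)
 = 9·243/364 + 16·81/364 + 25·27/364 + 36·9/364 + 49·3/364 + 64·1/364
 = 2187/364 + 324/91 + 675/364 + 81/91 + 21/52 + 16/91
 = 361/28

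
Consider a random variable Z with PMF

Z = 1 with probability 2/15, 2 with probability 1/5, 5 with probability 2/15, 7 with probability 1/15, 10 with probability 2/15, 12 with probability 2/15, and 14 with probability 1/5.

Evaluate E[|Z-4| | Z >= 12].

P(Z >= 12) = 2/15 + 1/5 = 1/3.
E[|Z-4| | Z >= 12] = [8·2/15 + 10·1/5] / (1/3)
 = 46/15 / (1/3)
 = 46/5

9.2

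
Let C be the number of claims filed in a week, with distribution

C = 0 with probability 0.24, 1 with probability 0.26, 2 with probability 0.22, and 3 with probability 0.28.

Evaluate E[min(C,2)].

1.26

E[min(C,2)] = Σ min(c,2)·P(C=c)
 = 0·0.24 + 1·0.26 + 2·0.22 + 2·0.28
 = 0 + 0.26 + 0.44 + 0.56
 = 1.26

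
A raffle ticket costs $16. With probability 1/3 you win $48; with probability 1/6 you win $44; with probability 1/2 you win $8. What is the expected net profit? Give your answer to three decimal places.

11.333

E[payout] = 48·1/3 + 44·1/6 + 8·1/2
 = 16 + 22/3 + 4
 = 82/3
Net = 82/3 - 16 = 34/3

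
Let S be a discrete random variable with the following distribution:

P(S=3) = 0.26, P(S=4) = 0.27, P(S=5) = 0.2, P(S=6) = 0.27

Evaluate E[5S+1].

E[5S+1] = Σ (5s+1)·P(S=s)
 = 16·0.26 + 21·0.27 + 26·0.2 + 31·0.27
 = 4.16 + 5.67 + 5.2 + 8.37
 = 23.4

23.4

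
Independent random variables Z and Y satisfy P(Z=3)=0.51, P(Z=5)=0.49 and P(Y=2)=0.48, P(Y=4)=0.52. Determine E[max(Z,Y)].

4.2452

E[max(Z,Y)] = Σ_z Σ_y max(z,y) · P(Z=z)P(Y=y)
 = 3·0.2448 + 4·0.2652 + 5·0.2352 + 5·0.2548
 = 0.7344 + 1.0608 + 1.176 + 1.274
 = 4.2452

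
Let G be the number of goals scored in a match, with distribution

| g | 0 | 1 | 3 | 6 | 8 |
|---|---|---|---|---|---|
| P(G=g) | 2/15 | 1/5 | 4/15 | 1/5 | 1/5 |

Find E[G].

E[G] = Σ g·P(G=g)
 = 0·2/15 + 1·1/5 + 3·4/15 + 6·1/5 + 8·1/5
 = 0 + 1/5 + 4/5 + 6/5 + 8/5
 = 19/5

3.8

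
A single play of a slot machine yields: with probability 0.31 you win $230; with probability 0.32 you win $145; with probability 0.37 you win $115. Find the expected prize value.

160.25

E[payout] = 230·0.31 + 145·0.32 + 115·0.37
 = 71.3 + 46.4 + 42.55
 = 160.25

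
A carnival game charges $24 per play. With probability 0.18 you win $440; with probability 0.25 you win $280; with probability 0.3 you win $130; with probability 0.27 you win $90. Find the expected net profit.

E[payout] = 440·0.18 + 280·0.25 + 130·0.3 + 90·0.27
 = 79.2 + 70 + 39 + 24.3
 = 212.5
Net = 212.5 - 24 = 188.5

188.5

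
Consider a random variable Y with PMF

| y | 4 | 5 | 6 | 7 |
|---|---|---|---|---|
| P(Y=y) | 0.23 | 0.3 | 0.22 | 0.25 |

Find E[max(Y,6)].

6.25

E[max(Y,6)] = Σ max(y,6)·P(Y=y)
 = 6·0.23 + 6·0.3 + 6·0.22 + 7·0.25
 = 1.38 + 1.8 + 1.32 + 1.75
 = 6.25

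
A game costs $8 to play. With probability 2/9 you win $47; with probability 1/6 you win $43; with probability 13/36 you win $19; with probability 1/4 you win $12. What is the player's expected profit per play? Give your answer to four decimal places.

E[payout] = 47·2/9 + 43·1/6 + 19·13/36 + 12·1/4
 = 94/9 + 43/6 + 247/36 + 3
 = 989/36
Net = 989/36 - 8 = 701/36

19.4722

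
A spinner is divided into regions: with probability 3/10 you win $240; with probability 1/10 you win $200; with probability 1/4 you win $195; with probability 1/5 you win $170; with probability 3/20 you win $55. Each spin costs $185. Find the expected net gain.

-2

E[payout] = 240·3/10 + 200·1/10 + 195·1/4 + 170·1/5 + 55·3/20
 = 72 + 20 + 195/4 + 34 + 33/4
 = 183
Net = 183 - 185 = -2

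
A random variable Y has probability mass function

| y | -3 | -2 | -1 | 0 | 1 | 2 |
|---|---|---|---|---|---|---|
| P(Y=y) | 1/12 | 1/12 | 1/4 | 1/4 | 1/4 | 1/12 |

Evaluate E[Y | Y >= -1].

P(Y >= -1) = 1/4 + 1/4 + 1/4 + 1/12 = 5/6.
E[Y | Y >= -1] = [(-1)·1/4 + 0·1/4 + 1·1/4 + 2·1/12] / (5/6)
 = 1/6 / (5/6)
 = 1/5

0.2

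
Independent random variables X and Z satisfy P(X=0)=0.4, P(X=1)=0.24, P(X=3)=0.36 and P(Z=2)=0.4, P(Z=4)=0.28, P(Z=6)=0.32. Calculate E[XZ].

E[XZ] = Σ_x Σ_z xz · P(X=x)P(Z=z)
 = 0·0.16 + 0·0.112 + 0·0.128 + 2·0.096 + 4·0.0672 + 6·0.0768 + 6·0.144 + 12·0.1008 + 18·0.1152
 = 0 + 0 + 0 + 0.192 + 0.2688 + 0.4608 + 0.864 + 1.2096 + 2.0736
 = 5.0688

5.0688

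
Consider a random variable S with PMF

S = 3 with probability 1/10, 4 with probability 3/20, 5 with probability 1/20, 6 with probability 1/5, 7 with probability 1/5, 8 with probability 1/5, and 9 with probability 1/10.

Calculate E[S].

6.25

E[S] = Σ s·P(S=s)
 = 3·1/10 + 4·3/20 + 5·1/20 + 6·1/5 + 7·1/5 + 8·1/5 + 9·1/10
 = 3/10 + 3/5 + 1/4 + 6/5 + 7/5 + 8/5 + 9/10
 = 25/4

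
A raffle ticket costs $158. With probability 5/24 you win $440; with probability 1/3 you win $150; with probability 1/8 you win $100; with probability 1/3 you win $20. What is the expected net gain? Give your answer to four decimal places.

E[payout] = 440·5/24 + 150·1/3 + 100·1/8 + 20·1/3
 = 275/3 + 50 + 25/2 + 20/3
 = 965/6
Net = 965/6 - 158 = 17/6

2.8333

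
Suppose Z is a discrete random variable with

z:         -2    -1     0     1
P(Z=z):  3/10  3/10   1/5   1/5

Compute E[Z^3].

-2.5

E[Z^3] = Σ z^3·P(Z=z)
 = (-8)·3/10 + (-1)·3/10 + 0·1/5 + 1·1/5
 = (-12/5) + (-3/10) + 0 + 1/5
 = -5/2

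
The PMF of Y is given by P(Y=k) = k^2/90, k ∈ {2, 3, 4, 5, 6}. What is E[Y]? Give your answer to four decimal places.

E[Y] = Σ y·P(Y=y)
 = 2·2/45 + 3·1/10 + 4·8/45 + 5·5/18 + 6·2/5
 = 4/45 + 3/10 + 32/45 + 25/18 + 12/5
 = 44/9

4.8889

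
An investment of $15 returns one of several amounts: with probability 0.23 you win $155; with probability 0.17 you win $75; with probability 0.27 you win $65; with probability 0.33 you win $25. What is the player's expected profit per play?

E[payout] = 155·0.23 + 75·0.17 + 65·0.27 + 25·0.33
 = 35.65 + 12.75 + 17.55 + 8.25
 = 74.2
Net = 74.2 - 15 = 59.2

59.2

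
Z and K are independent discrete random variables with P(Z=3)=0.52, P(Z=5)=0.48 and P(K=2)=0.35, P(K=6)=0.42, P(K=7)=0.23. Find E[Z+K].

8.79

E[Z+K] = Σ_z Σ_k (z+k) · P(Z=z)P(K=k)
 = 5·0.182 + 9·0.2184 + 10·0.1196 + 7·0.168 + 11·0.2016 + 12·0.1104
 = 0.91 + 1.9656 + 1.196 + 1.176 + 2.2176 + 1.3248
 = 8.79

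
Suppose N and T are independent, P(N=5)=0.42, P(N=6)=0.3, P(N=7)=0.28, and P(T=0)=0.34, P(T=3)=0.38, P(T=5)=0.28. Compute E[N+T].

8.4

E[N+T] = Σ_n Σ_t (n+t) · P(N=n)P(T=t)
 = 5·0.1428 + 8·0.1596 + 10·0.1176 + 6·0.102 + 9·0.114 + 11·0.084 + 7·0.0952 + 10·0.1064 + 12·0.0784
 = 0.714 + 1.2768 + 1.176 + 0.612 + 1.026 + 0.924 + 0.6664 + 1.064 + 0.9408
 = 8.4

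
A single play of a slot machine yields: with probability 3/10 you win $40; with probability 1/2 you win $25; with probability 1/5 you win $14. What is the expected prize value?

27.3

E[payout] = 40·3/10 + 25·1/2 + 14·1/5
 = 12 + 25/2 + 14/5
 = 273/10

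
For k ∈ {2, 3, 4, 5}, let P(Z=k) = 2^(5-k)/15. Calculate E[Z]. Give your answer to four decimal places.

2.7333

E[Z] = Σ z·P(Z=z)
 = 2·8/15 + 3·4/15 + 4·2/15 + 5·1/15
 = 16/15 + 4/5 + 8/15 + 1/3
 = 41/15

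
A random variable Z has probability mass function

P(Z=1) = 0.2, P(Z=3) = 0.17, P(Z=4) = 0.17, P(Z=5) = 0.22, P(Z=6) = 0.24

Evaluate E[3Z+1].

12.79

E[3Z+1] = Σ (3z+1)·P(Z=z)
 = 4·0.2 + 10·0.17 + 13·0.17 + 16·0.22 + 19·0.24
 = 0.8 + 1.7 + 2.21 + 3.52 + 4.56
 = 12.79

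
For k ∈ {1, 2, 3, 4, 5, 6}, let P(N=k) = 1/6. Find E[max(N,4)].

E[max(N,4)] = Σ max(n,4)·P(N=n)
 = 4·1/6 + 4·1/6 + 4·1/6 + 4·1/6 + 5·1/6 + 6·1/6
 = 2/3 + 2/3 + 2/3 + 2/3 + 5/6 + 1
 = 9/2

4.5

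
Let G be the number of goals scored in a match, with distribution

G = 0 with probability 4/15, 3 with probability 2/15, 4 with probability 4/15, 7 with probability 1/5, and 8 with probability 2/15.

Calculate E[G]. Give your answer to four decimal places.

3.9333

E[G] = Σ g·P(G=g)
 = 0·4/15 + 3·2/15 + 4·4/15 + 7·1/5 + 8·2/15
 = 0 + 2/5 + 16/15 + 7/5 + 16/15
 = 59/15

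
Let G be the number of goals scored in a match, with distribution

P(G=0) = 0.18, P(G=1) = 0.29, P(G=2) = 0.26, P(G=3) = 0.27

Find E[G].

E[G] = Σ g·P(G=g)
 = 0·0.18 + 1·0.29 + 2·0.26 + 3·0.27
 = 0 + 0.29 + 0.52 + 0.81
 = 1.62

1.62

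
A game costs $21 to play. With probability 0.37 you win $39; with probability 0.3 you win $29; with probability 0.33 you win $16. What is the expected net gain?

E[payout] = 39·0.37 + 29·0.3 + 16·0.33
 = 14.43 + 8.7 + 5.28
 = 28.41
Net = 28.41 - 21 = 7.41

7.41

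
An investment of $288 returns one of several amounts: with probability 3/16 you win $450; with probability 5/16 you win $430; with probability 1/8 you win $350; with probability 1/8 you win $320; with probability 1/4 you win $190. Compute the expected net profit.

E[payout] = 450·3/16 + 430·5/16 + 350·1/8 + 320·1/8 + 190·1/4
 = 675/8 + 1075/8 + 175/4 + 40 + 95/2
 = 350
Net = 350 - 288 = 62

62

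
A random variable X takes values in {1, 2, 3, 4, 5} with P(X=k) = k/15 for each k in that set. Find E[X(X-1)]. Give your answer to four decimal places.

E[X(X-1)] = Σ x(x-1)·P(X=x)
 = 0·1/15 + 2·2/15 + 6·1/5 + 12·4/15 + 20·1/3
 = 0 + 4/15 + 6/5 + 16/5 + 20/3
 = 34/3

11.3333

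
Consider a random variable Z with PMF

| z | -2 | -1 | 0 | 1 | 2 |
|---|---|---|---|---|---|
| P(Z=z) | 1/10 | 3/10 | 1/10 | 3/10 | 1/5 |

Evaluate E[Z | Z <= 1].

-0.25

P(Z <= 1) = 1/10 + 3/10 + 1/10 + 3/10 = 4/5.
E[Z | Z <= 1] = [(-2)·1/10 + (-1)·3/10 + 0·1/10 + 1·3/10] / (4/5)
 = -1/5 / (4/5)
 = -1/4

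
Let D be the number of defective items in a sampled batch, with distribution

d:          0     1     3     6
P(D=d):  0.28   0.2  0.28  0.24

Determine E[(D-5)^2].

E[(D-5)^2] = Σ (d-5)^2·P(D=d)
 = 25·0.28 + 16·0.2 + 4·0.28 + 1·0.24
 = 7 + 3.2 + 1.12 + 0.24
 = 11.56

11.56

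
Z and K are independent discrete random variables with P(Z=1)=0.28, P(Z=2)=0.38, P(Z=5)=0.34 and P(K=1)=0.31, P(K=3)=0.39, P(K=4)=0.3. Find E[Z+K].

5.42

E[Z+K] = Σ_z Σ_k (z+k) · P(Z=z)P(K=k)
 = 2·0.0868 + 4·0.1092 + 5·0.084 + 3·0.1178 + 5·0.1482 + 6·0.114 + 6·0.1054 + 8·0.1326 + 9·0.102
 = 0.1736 + 0.4368 + 0.42 + 0.3534 + 0.741 + 0.684 + 0.6324 + 1.0608 + 0.918
 = 5.42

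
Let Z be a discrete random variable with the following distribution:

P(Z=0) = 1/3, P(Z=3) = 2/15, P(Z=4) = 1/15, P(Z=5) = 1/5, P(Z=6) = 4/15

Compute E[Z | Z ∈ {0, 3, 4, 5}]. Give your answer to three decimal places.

P(Z ∈ {0, 3, 4, 5}) = 1/3 + 2/15 + 1/15 + 1/5 = 11/15.
E[Z | Z ∈ {0, 3, 4, 5}] = [0·1/3 + 3·2/15 + 4·1/15 + 5·1/5] / (11/15)
 = 5/3 / (11/15)
 = 25/11

2.273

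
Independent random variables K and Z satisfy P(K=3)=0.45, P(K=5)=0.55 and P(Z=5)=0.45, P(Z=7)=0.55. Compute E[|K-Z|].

E[|K-Z|] = Σ_k Σ_z |k-z| · P(K=k)P(Z=z)
 = 2·0.2025 + 4·0.2475 + 0·0.2475 + 2·0.3025
 = 0.405 + 0.99 + 0 + 0.605
 = 2

2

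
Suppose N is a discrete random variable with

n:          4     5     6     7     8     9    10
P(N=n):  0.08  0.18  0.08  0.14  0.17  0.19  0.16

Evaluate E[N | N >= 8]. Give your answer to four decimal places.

8.9808

P(N >= 8) = 0.17 + 0.19 + 0.16 = 0.52.
E[N | N >= 8] = [8·0.17 + 9·0.19 + 10·0.16] / 0.52
 = 4.67 / 0.52
 = 467/52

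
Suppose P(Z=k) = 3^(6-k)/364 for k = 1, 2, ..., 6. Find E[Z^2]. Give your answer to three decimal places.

2.926

E[Z^2] = Σ z^2·P(Z=z)
 = 1·243/364 + 4·81/364 + 9·27/364 + 16·9/364 + 25·3/364 + 36·1/364
 = 243/364 + 81/91 + 243/364 + 36/91 + 75/364 + 9/91
 = 1065/364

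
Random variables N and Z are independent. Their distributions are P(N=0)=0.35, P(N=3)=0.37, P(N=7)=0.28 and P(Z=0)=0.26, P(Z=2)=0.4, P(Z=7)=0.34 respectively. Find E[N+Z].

6.25

E[N+Z] = Σ_n Σ_z (n+z) · P(N=n)P(Z=z)
 = 0·0.091 + 2·0.14 + 7·0.119 + 3·0.0962 + 5·0.148 + 10·0.1258 + 7·0.0728 + 9·0.112 + 14·0.0952
 = 0 + 0.28 + 0.833 + 0.2886 + 0.74 + 1.258 + 0.5096 + 1.008 + 1.3328
 = 6.25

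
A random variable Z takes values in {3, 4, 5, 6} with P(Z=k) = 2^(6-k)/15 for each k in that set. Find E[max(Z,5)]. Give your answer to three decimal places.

5.067

E[max(Z,5)] = Σ max(z,5)·P(Z=z)
 = 5·8/15 + 5·4/15 + 5·2/15 + 6·1/15
 = 8/3 + 4/3 + 2/3 + 2/5
 = 76/15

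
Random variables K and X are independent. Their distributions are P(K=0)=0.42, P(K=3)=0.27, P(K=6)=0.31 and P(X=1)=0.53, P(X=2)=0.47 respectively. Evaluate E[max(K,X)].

3.2874

E[max(K,X)] = Σ_k Σ_x max(k,x) · P(K=k)P(X=x)
 = 1·0.2226 + 2·0.1974 + 3·0.1431 + 3·0.1269 + 6·0.1643 + 6·0.1457
 = 0.2226 + 0.3948 + 0.4293 + 0.3807 + 0.9858 + 0.8742
 = 3.2874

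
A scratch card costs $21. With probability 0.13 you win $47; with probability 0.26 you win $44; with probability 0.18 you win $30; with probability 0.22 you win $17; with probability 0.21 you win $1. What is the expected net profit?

E[payout] = 47·0.13 + 44·0.26 + 30·0.18 + 17·0.22 + 1·0.21
 = 6.11 + 11.44 + 5.4 + 3.74 + 0.21
 = 26.9
Net = 26.9 - 21 = 5.9

5.9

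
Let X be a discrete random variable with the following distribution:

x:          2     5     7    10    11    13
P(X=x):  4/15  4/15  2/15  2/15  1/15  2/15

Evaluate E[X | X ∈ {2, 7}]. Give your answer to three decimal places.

P(X ∈ {2, 7}) = 4/15 + 2/15 = 2/5.
E[X | X ∈ {2, 7}] = [2·4/15 + 7·2/15] / (2/5)
 = 22/15 / (2/5)
 = 11/3

3.667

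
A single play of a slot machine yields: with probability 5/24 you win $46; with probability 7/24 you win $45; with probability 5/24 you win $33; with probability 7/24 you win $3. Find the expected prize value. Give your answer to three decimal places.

30.458

E[payout] = 46·5/24 + 45·7/24 + 33·5/24 + 3·7/24
 = 115/12 + 105/8 + 55/8 + 7/8
 = 731/24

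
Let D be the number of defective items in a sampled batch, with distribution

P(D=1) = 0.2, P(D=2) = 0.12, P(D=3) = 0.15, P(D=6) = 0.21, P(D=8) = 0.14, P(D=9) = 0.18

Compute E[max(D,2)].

5.09

E[max(D,2)] = Σ max(d,2)·P(D=d)
 = 2·0.2 + 2·0.12 + 3·0.15 + 6·0.21 + 8·0.14 + 9·0.18
 = 0.4 + 0.24 + 0.45 + 1.26 + 1.12 + 1.62
 = 5.09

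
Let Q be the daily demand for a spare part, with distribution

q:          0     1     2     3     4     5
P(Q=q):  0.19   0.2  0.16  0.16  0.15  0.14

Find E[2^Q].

E[2^Q] = Σ 2^q·P(Q=q)
 = 1·0.19 + 2·0.2 + 4·0.16 + 8·0.16 + 16·0.15 + 32·0.14
 = 0.19 + 0.4 + 0.64 + 1.28 + 2.4 + 4.48
 = 9.39

9.39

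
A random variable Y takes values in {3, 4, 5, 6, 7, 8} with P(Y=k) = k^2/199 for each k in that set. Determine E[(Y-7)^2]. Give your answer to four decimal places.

E[(Y-7)^2] = Σ (y-7)^2·P(Y=y)
 = 16·9/199 + 9·16/199 + 4·25/199 + 1·36/199 + 0·49/199 + 1·64/199
 = 144/199 + 144/199 + 100/199 + 36/199 + 0 + 64/199
 = 488/199

2.4523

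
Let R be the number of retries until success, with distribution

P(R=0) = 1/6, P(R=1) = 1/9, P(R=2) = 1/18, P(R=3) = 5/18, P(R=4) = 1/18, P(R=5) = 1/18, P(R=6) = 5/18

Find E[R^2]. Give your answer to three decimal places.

15.111

E[R^2] = Σ r^2·P(R=r)
 = 0·1/6 + 1·1/9 + 4·1/18 + 9·5/18 + 16·1/18 + 25·1/18 + 36·5/18
 = 0 + 1/9 + 2/9 + 5/2 + 8/9 + 25/18 + 10
 = 136/9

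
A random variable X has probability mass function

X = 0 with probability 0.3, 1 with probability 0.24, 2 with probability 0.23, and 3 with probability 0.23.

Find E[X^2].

3.23

E[X^2] = Σ x^2·P(X=x)
 = 0·0.3 + 1·0.24 + 4·0.23 + 9·0.23
 = 0 + 0.24 + 0.92 + 2.07
 = 3.23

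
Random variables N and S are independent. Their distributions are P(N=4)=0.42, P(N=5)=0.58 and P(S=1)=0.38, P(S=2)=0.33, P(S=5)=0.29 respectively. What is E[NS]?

E[NS] = Σ_n Σ_s ns · P(N=n)P(S=s)
 = 4·0.1596 + 8·0.1386 + 20·0.1218 + 5·0.2204 + 10·0.1914 + 25·0.1682
 = 0.6384 + 1.1088 + 2.436 + 1.102 + 1.914 + 4.205
 = 11.4042

11.4042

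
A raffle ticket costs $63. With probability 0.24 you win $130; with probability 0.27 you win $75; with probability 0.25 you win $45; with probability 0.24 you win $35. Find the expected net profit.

8.1

E[payout] = 130·0.24 + 75·0.27 + 45·0.25 + 35·0.24
 = 31.2 + 20.25 + 11.25 + 8.4
 = 71.1
Net = 71.1 - 63 = 8.1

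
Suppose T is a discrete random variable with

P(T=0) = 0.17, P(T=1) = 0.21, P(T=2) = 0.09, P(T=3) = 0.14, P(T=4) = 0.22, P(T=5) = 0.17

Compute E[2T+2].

E[2T+2] = Σ (2t+2)·P(T=t)
 = 2·0.17 + 4·0.21 + 6·0.09 + 8·0.14 + 10·0.22 + 12·0.17
 = 0.34 + 0.84 + 0.54 + 1.12 + 2.2 + 2.04
 = 7.08

7.08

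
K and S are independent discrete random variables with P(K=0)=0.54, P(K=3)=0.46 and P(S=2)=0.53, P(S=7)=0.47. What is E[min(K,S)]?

E[min(K,S)] = Σ_k Σ_s min(k,s) · P(K=k)P(S=s)
 = 0·0.2862 + 0·0.2538 + 2·0.2438 + 3·0.2162
 = 0 + 0 + 0.4876 + 0.6486
 = 1.1362

1.1362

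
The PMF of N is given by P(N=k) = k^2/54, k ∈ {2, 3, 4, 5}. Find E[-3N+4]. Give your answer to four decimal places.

E[-3N+4] = Σ (-3n+4)·P(N=n)
 = (-2)·2/27 + (-5)·1/6 + (-8)·8/27 + (-11)·25/54
 = (-4/27) + (-5/6) + (-64/27) + (-275/54)
 = -76/9

-8.4444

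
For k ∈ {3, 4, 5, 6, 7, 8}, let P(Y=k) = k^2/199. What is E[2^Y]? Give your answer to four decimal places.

131.0955

E[2^Y] = Σ 2^y·P(Y=y)
 = 8·9/199 + 16·16/199 + 32·25/199 + 64·36/199 + 128·49/199 + 256·64/199
 = 72/199 + 256/199 + 800/199 + 2304/199 + 6272/199 + 16384/199
 = 26088/199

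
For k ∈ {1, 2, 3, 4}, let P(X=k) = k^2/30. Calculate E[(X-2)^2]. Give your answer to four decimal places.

2.4667

E[(X-2)^2] = Σ (x-2)^2·P(X=x)
 = 1·1/30 + 0·2/15 + 1·3/10 + 4·8/15
 = 1/30 + 0 + 3/10 + 32/15
 = 37/15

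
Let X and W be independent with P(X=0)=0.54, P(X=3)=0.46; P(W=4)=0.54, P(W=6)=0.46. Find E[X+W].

E[X+W] = Σ_x Σ_w (x+w) · P(X=x)P(W=w)
 = 4·0.2916 + 6·0.2484 + 7·0.2484 + 9·0.2116
 = 1.1664 + 1.4904 + 1.7388 + 1.9044
 = 6.3

6.3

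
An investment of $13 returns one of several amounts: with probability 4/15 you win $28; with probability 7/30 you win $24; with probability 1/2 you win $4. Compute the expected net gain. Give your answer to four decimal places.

2.0667

E[payout] = 28·4/15 + 24·7/30 + 4·1/2
 = 112/15 + 28/5 + 2
 = 226/15
Net = 226/15 - 13 = 31/15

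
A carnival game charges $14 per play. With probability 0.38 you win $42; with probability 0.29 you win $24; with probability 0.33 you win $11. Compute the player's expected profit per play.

12.55

E[payout] = 42·0.38 + 24·0.29 + 11·0.33
 = 15.96 + 6.96 + 3.63
 = 26.55
Net = 26.55 - 14 = 12.55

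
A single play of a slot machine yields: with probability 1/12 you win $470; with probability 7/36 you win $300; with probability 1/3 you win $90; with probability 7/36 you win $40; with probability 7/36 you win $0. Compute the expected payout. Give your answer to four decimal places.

E[payout] = 470·1/12 + 300·7/36 + 90·1/3 + 40·7/36 + 0·7/36
 = 235/6 + 175/3 + 30 + 70/9 + 0
 = 2435/18

135.2778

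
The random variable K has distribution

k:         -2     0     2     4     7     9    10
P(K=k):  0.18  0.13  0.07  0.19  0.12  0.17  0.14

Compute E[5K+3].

E[5K+3] = Σ (5k+3)·P(K=k)
 = (-7)·0.18 + 3·0.13 + 13·0.07 + 23·0.19 + 38·0.12 + 48·0.17 + 53·0.14
 = (-1.26) + 0.39 + 0.91 + 4.37 + 4.56 + 8.16 + 7.42
 = 24.55

24.55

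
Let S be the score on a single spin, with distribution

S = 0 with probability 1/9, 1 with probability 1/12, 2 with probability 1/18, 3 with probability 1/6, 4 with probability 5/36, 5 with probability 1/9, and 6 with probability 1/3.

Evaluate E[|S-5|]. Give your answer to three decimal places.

1.861

E[|S-5|] = Σ |s-5|·P(S=s)
 = 5·1/9 + 4·1/12 + 3·1/18 + 2·1/6 + 1·5/36 + 0·1/9 + 1·1/3
 = 5/9 + 1/3 + 1/6 + 1/3 + 5/36 + 0 + 1/3
 = 67/36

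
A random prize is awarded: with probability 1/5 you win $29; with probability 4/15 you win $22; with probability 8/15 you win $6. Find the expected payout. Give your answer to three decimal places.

14.867

E[payout] = 29·1/5 + 22·4/15 + 6·8/15
 = 29/5 + 88/15 + 16/5
 = 223/15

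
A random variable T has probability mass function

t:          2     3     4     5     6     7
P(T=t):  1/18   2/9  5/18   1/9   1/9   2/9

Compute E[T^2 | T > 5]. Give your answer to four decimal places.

P(T > 5) = 1/9 + 2/9 = 1/3.
E[T^2 | T > 5] = [36·1/9 + 49·2/9] / (1/3)
 = 134/9 / (1/3)
 = 134/3

44.6667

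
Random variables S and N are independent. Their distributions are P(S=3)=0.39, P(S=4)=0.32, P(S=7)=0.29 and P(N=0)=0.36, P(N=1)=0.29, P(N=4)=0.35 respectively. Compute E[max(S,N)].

4.6165

E[max(S,N)] = Σ_s Σ_n max(s,n) · P(S=s)P(N=n)
 = 3·0.1404 + 3·0.1131 + 4·0.1365 + 4·0.1152 + 4·0.0928 + 4·0.112 + 7·0.1044 + 7·0.0841 + 7·0.1015
 = 0.4212 + 0.3393 + 0.546 + 0.4608 + 0.3712 + 0.448 + 0.7308 + 0.5887 + 0.7105
 = 4.6165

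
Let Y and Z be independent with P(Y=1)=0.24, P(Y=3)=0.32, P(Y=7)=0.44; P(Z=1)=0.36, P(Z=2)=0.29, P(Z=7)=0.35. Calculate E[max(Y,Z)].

5.3016

E[max(Y,Z)] = Σ_y Σ_z max(y,z) · P(Y=y)P(Z=z)
 = 1·0.0864 + 2·0.0696 + 7·0.084 + 3·0.1152 + 3·0.0928 + 7·0.112 + 7·0.1584 + 7·0.1276 + 7·0.154
 = 0.0864 + 0.1392 + 0.588 + 0.3456 + 0.2784 + 0.784 + 1.1088 + 0.8932 + 1.078
 = 5.3016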